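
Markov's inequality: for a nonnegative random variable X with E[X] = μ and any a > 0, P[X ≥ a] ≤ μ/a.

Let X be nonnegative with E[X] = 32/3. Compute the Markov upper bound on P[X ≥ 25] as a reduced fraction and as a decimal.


μ = E[X] = 32/3, a = 25.
Markov: P[X ≥ 25] ≤ μ/a = (32/3)/25 = 32/75.
Numerically: ≈ 0.427.
(Since a = 25 > μ = 10.667, the bound 32/75 is < 1 and informative.)

P[X ≥ 25] ≤ 32/75 ≈ 0.427.


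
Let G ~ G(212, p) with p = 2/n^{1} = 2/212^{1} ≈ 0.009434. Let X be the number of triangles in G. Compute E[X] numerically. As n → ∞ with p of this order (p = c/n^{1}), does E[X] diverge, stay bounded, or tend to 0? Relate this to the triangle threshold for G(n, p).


Number of potential triangles: C(212, 3) = 1565620.
Each occurs with probability p³ ≈ (0.009434)³ ≈ 8.396193e-07.
By linearity: E[X] = C(212, 3)·p³ ≈ 1565620 · 8.396193e-07 ≈ 1.3145.
Here α = 1, so p = 2/n is exactly at the triangle threshold p ~ 1/n. Asymptotically E[X] → c³/6 = 2³/6 = 4/3 ≈ 1.3333, a bounded constant. In this regime the triangle count is asymptotically Poisson(c³/6).

E[X] ≈ 1.3145; in regime p = Θ(1/n^{1}) E[X] stays bounded (at the triangle threshold p ~ 1/n).


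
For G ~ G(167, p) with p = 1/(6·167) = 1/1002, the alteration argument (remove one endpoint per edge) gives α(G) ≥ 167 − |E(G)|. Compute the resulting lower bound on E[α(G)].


E[|E(G)|] = C(167, 2)·p = 13861 · (1/1002) = 83/6.
E[α(G)] ≥ n − E[|E(G)|] = 167 − 83/6 = 919/6.
Numerically: ≈ 153.166667.
(This is only a lower bound; the true E[α(G)] may be larger.)

E[α(G)] ≥ 919/6 ≈ 153.166667.


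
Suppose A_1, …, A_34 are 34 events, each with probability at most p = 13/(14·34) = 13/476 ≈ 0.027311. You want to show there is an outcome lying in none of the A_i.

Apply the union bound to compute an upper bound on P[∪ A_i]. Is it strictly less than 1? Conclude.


Union bound: P[∪_{i=1}^{34} A_i] ≤ Σ_i P[A_i] ≤ 34·p = 34·(13/476) = 13/14.
Numerically: 13/14 ≈ 0.928571.
Is 13/14 < 1? YES.
Since P[∪ A_i] ≤ 13/14 < 1, the complement has P[∩ A_i^c] ≥ 1 − 13/14 = 1/14 > 0, so some outcome avoids every A_i.

34·p = 13/14 ≈ 0.928571; existence CERTIFIED by the union bound.


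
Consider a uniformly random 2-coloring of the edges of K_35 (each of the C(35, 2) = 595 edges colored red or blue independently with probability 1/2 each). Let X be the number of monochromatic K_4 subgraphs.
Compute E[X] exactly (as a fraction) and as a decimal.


Let X = Σ_S X_S over the C(35, 4) = 52360 subsets S of size 4, where X_S = 1 if the K_4 on S is monochromatic.
For a fixed S, the K_4 on S has C(4, 2) = 6 edges. P[all 6 edges red] = (1/2)^6, and likewise for blue, so P[monochromatic] = 2·(1/2)^6 = 2^{1 − 6} = 1/32.
Summing: E[X] = C(35, 4) · 2^{1 − 6} = 52360 · 1/32 = 6545/4.
Numerically: E[X] ≈ 1636.250.

E[X] = C(35,4)·2^(1−C(4,2)) = 6545/4 ≈ 1636.250.


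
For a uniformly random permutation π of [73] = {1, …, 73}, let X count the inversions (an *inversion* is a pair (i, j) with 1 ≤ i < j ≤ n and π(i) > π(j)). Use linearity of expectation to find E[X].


Write X = Σ X_I over the C(73, 2) = 2628 pairs i < j, with X_I the indicator of one inversion.
There are 2628 indicators.
For each fixed pair i < j, the values π(i) and π(j) are two distinct elements of {1, …, 73} in uniformly random order; by symmetry P[π(i) > π(j)] = 1/2.
By linearity: E[X] = 2628 · (1/2) = C(73, 2) · (1/2) = 2628/2 = 1314 ≈ 1314.00000.

E[X] = 1314 = 1314.00000.


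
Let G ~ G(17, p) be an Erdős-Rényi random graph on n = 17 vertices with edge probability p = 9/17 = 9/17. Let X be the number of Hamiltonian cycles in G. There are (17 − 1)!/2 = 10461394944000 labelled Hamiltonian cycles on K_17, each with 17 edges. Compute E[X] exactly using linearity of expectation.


K_17 has (17 − 1)!/2 = 10461394944000 labelled Hamiltonian cycles.
For each such Hamiltonian cycle H, let X_H = 1 if all 17 edges of H are present in G. Then P[X_H = 1] = p^{17} = (9/17)^{17} = 16677181699666569/827240261886336764177.
By linearity of expectation: E[X] = Σ_H E[X_H] = 10461394944000 · p^{17} = 10461394944000 · 16677181699666569/827240261886336764177 = 174466584313061171422427136000/827240261886336764177.
Numerically: E[X] ≈ 2.11e+08.

E[X] = 10461394944000 · (9/17)^{17} = 174466584313061171422427136000/827240261886336764177 ≈ 2.11e+08.


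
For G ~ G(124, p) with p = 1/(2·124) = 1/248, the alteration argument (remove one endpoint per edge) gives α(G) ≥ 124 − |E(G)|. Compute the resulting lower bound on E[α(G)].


E[|E(G)|] = C(124, 2)·p = 7626 · (1/248) = 123/4.
E[α(G)] ≥ n − E[|E(G)|] = 124 − 123/4 = 373/4.
Numerically: ≈ 93.250.
(This is only a lower bound; the true E[α(G)] may be larger.)

E[α(G)] ≥ 373/4 ≈ 93.250.


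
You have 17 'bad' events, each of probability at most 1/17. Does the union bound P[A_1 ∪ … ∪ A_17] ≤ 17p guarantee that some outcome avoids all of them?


Union bound: P[∪_{i=1}^{17} A_i] ≤ Σ_i P[A_i] ≤ 17·p = 17·(1/17) = 1.
Numerically: 1 ≈ 1.0000.
Is 1 < 1? NO.
Since the bound 1 is ≥ 1, the union bound is uninformative here; it does NOT by itself certify existence.

17·p = 1 ≈ 1.0000; existence NOT certified by the union bound.


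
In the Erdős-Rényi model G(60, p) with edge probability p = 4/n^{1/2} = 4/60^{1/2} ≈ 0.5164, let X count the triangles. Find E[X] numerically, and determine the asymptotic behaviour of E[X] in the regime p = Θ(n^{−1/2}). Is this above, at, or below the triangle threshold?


Number of potential triangles: C(60, 3) = 34220.
Each occurs with probability p³ ≈ (0.5164)³ ≈ 1.377061e-01.
By linearity: E[X] = C(60, 3)·p³ ≈ 34220 · 1.377061e-01 ≈ 4712.3019.
Since α = 1/2 < 1, p = c/n^{1/2} ≫ 1/n is above the triangle threshold p ~ 1/n. Asymptotically E[X] ~ (c³/6)·n^{3(1−α)} = (4³/6)·n^{1.5} → ∞; triangles are abundant w.h.p.

E[X] ≈ 4712.3019; in regime p = Θ(1/n^{1/2}) E[X] diverges (above the triangle threshold p ~ 1/n).


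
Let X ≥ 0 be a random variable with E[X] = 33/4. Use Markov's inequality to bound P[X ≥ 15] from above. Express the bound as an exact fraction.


μ = E[X] = 33/4, a = 15.
Markov: P[X ≥ 15] ≤ μ/a = (33/4)/15 = 11/20.
Numerically: ≈ 0.5500.
(Since a = 15 > μ = 8.2500, the bound 11/20 is < 1 and informative.)

P[X ≥ 15] ≤ 11/20 ≈ 0.5500.


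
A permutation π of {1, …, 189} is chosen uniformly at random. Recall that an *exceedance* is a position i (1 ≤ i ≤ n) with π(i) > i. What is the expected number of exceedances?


Write X = Σ_{i=1}^{189} X_i, where X_i = 1_{π(i) > i}.
For each fixed i, π(i) is uniform over {1, …, 189} (marginal of a uniform permutation), so P[π(i) > i] = (n − i)/n. Summing: Σ_{i=1}^{189} (n − i)/n = (0 + 1 + … + 188)/189 = 189(189 − 1)/(2·189) = (189 − 1)/2.
Hence E[X] = Σ_{i=1}^{189} (189 − i)/189 = 94 ≈ 94.00000.

E[X] = 94 = 94.00000.


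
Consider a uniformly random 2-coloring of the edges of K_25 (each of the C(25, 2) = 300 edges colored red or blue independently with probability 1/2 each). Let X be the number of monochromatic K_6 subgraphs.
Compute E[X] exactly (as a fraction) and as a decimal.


Let X = Σ_S X_S over the C(25, 6) = 177100 subsets S of size 6, where X_S = 1 if the K_6 on S is monochromatic.
For a fixed S, the K_6 on S has C(6, 2) = 15 edges. P[all 15 edges red] = (1/2)^15, and likewise for blue, so P[monochromatic] = 2·(1/2)^15 = 2^{1 − 15} = 1/16384.
Summing: E[X] = C(25, 6) · 2^{1 − 15} = 177100 · 1/16384 = 44275/4096.
Numerically: E[X] ≈ 10.8093.

E[X] = C(25,6)·2^(1−C(6,2)) = 44275/4096 ≈ 10.8093.


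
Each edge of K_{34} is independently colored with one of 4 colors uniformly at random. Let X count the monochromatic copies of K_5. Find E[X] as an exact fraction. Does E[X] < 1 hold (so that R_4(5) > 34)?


E[X] = C(34, 5) · 4^{1 − 10} = 278256 · 4^{−9} = 278256/262144.
As a reduced fraction: E[X] = 17391/16384 ≈ 1.0614624.
Is E[X] < 1? NO.
Since E[X] ≥ 1, the first-moment bound is inconclusive at n = 34; it does NOT by itself certify R_4(5) > 34.

E[X] = 17391/16384 ≈ 1.0614624; E[X] ≥ 1; first-moment method inconclusive here.


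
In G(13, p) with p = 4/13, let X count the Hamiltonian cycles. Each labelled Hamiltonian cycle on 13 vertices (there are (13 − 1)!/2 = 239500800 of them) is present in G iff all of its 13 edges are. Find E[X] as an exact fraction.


K_13 has (13 − 1)!/2 = 239500800 labelled Hamiltonian cycles.
For each such Hamiltonian cycle H, let X_H = 1 if all 13 edges of H are present in G. Then P[X_H = 1] = p^{13} = (4/13)^{13} = 67108864/302875106592253.
By linearity of expectation: E[X] = Σ_H E[X_H] = 239500800 · p^{13} = 239500800 · 67108864/302875106592253 = 16072626615091200/302875106592253.
Numerically: E[X] ≈ 53.07.

E[X] = 239500800 · (4/13)^{13} = 16072626615091200/302875106592253 ≈ 53.07.


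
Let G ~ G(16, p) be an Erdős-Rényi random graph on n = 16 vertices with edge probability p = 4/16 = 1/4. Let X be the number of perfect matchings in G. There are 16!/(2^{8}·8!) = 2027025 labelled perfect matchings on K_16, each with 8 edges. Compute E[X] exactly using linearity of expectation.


K_16 has 16!/(2^{8}·8!) = 2027025 labelled perfect matchings.
For each such perfect matching H, let X_H = 1 if all 8 edges of H are present in G. Then P[X_H = 1] = p^{8} = (1/4)^{8} = 1/65536.
By linearity of expectation: E[X] = Σ_H E[X_H] = 2027025 · p^{8} = 2027025 · 1/65536 = 2027025/65536.
Numerically: E[X] ≈ 30.93.

E[X] = 2027025 · (1/4)^{8} = 2027025/65536 ≈ 30.93.


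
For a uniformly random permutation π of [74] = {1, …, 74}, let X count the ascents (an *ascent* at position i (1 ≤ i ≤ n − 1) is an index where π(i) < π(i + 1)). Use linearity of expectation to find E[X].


Write X = Σ X_I over i = 1, …, 73, with X_I the indicator of one ascent.
There are 73 indicators.
For each fixed i, the pair (π(i), π(i+1)) is a uniformly random ordered pair of distinct values from {1, …, 74}; by symmetry P[π(i) < π(i+1)] = 1/2.
By linearity: E[X] = 73 · (1/2) = (74 − 1) · (1/2) = 73/2 ≈ 36.500.

E[X] = 73/2 = 36.500.


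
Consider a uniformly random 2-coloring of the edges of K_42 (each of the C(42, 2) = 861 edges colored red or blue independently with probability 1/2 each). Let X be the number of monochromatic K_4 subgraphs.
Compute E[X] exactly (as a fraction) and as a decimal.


Let X = Σ_S X_S over the C(42, 4) = 111930 subsets S of size 4, where X_S = 1 if the K_4 on S is monochromatic.
For a fixed S, the K_4 on S has C(4, 2) = 6 edges. P[all 6 edges red] = (1/2)^6, and likewise for blue, so P[monochromatic] = 2·(1/2)^6 = 2^{1 − 6} = 1/32.
By linearity of expectation: E[X] = C(42, 4) · 2^{1 − 6} = 111930 · 1/32 = 55965/16.
Numerically: E[X] ≈ 3497.812500.

E[X] = C(42,4)·2^(1−C(4,2)) = 55965/16 ≈ 3497.812500.


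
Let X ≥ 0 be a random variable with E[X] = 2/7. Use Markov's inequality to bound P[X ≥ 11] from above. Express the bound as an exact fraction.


μ = E[X] = 2/7, a = 11.
Markov: P[X ≥ 11] ≤ μ/a = (2/7)/11 = 2/77.
Numerically: ≈ 0.0260.
(Since a = 11 > μ = 0.2857, the bound 2/77 is < 1 and informative.)

P[X ≥ 11] ≤ 2/77 ≈ 0.0260.


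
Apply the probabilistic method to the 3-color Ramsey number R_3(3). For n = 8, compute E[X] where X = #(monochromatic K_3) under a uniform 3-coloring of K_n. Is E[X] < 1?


E[X] = C(8, 3) · 3^{1 − 3} = 56 · 3^{−2} = 56/9.
As a reduced fraction: E[X] = 56/9 ≈ 6.222222.
Is E[X] < 1? NO.
Since E[X] ≥ 1, the first-moment bound is inconclusive at n = 8; it does NOT by itself certify R_3(3) > 8.

E[X] = 56/9 ≈ 6.222222; E[X] ≥ 1; first-moment method inconclusive here.


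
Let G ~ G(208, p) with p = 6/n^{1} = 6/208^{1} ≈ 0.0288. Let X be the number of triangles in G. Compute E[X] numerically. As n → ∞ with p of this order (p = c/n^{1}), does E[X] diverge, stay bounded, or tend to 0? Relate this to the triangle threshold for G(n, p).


Number of potential triangles: C(208, 3) = 1478256.
Each occurs with probability p³ ≈ (0.0288)³ ≈ 2.40029e-05.
By linearity: E[X] = C(208, 3)·p³ ≈ 1478256 · 2.40029e-05 ≈ 35.482.
Here α = 1, so p = 6/n is exactly at the triangle threshold p ~ 1/n. Asymptotically E[X] → c³/6 = 6³/6 = 36 ≈ 36.000, a bounded constant. In this regime the triangle count is asymptotically Poisson(c³/6).

E[X] ≈ 35.482; in regime p = Θ(1/n^{1}) E[X] stays bounded (at the triangle threshold p ~ 1/n).


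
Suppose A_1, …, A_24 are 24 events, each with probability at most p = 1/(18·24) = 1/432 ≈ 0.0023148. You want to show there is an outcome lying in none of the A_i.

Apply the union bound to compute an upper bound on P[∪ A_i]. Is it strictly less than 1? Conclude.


Union bound: P[∪_{i=1}^{24} A_i] ≤ Σ_i P[A_i] ≤ 24·p = 24·(1/432) = 1/18.
Numerically: 1/18 ≈ 0.0555556.
Is 1/18 < 1? YES.
Since P[∪ A_i] ≤ 1/18 < 1, the complement has P[∩ A_i^c] ≥ 1 − 1/18 = 17/18 > 0, so some outcome avoids every A_i.

24·p = 1/18 ≈ 0.0555556; existence CERTIFIED by the union bound.


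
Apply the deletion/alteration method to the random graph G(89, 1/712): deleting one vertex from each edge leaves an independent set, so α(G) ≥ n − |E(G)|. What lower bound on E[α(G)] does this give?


E[|E(G)|] = C(89, 2)·p = 3916 · (1/712) = 11/2.
E[α(G)] ≥ n − E[|E(G)|] = 89 − 11/2 = 167/2.
Numerically: ≈ 83.5000.
(This is only a lower bound; the true E[α(G)] may be larger.)

E[α(G)] ≥ 167/2 ≈ 83.5000.


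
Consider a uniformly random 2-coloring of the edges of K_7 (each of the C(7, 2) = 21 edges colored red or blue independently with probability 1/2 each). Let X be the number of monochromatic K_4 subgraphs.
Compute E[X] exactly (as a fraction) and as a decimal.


Let X = Σ_S X_S over the C(7, 4) = 35 subsets S of size 4, where X_S = 1 if the K_4 on S is monochromatic.
For a fixed S, the K_4 on S has C(4, 2) = 6 edges. P[all 6 edges red] = (1/2)^6, and likewise for blue, so P[monochromatic] = 2·(1/2)^6 = 2^{1 − 6} = 1/32.
Summing: E[X] = C(7, 4) · 2^{1 − 6} = 35 · 1/32 = 35/32.
Numerically: E[X] ≈ 1.094.

E[X] = C(7,4)·2^(1−C(4,2)) = 35/32 ≈ 1.094.


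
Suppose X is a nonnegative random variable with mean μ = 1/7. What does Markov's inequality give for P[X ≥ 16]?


μ = E[X] = 1/7, a = 16.
Markov: P[X ≥ 16] ≤ μ/a = (1/7)/16 = 1/112.
Numerically: ≈ 0.009.
(Since a = 16 > μ = 0.143, the bound 1/112 is < 1 and informative.)

P[X ≥ 16] ≤ 1/112 ≈ 0.009.


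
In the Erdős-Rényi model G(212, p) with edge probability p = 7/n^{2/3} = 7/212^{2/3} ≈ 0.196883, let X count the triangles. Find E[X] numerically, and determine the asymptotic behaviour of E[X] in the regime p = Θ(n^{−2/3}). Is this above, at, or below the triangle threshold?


Number of potential triangles: C(212, 3) = 1565620.
Each occurs with probability p³ ≈ (0.196883)³ ≈ 7.63171947e-03.
By linearity: E[X] = C(212, 3)·p³ ≈ 1565620 · 7.63171947e-03 ≈ 11948.372642.
Since α = 2/3 < 1, p = c/n^{2/3} ≫ 1/n is above the triangle threshold p ~ 1/n. Asymptotically E[X] ~ (c³/6)·n^{3(1−α)} = (7³/6)·n^{1} → ∞; triangles are abundant w.h.p.

E[X] ≈ 11948.372642; in regime p = Θ(1/n^{2/3}) E[X] diverges (above the triangle threshold p ~ 1/n).


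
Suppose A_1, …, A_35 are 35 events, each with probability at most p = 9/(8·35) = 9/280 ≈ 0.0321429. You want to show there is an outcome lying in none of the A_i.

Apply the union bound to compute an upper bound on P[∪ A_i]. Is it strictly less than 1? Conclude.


Union bound: P[∪_{i=1}^{35} A_i] ≤ Σ_i P[A_i] ≤ 35·p = 35·(9/280) = 9/8.
Numerically: 9/8 ≈ 1.1250000.
Is 9/8 < 1? NO.
Since the bound 9/8 is ≥ 1, the union bound is uninformative here; it does NOT by itself certify existence.

35·p = 9/8 ≈ 1.1250000; existence NOT certified by the union bound.


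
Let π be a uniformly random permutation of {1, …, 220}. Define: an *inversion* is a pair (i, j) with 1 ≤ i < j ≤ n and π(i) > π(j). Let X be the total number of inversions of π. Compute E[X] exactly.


Write X = Σ X_I over the C(220, 2) = 24090 pairs i < j, with X_I the indicator of one inversion.
There are 24090 indicators.
For each fixed pair i < j, the values π(i) and π(j) are two distinct elements of {1, …, 220} in uniformly random order; by symmetry P[π(i) > π(j)] = 1/2.
By linearity: E[X] = 24090 · (1/2) = C(220, 2) · (1/2) = 24090/2 = 12045 ≈ 12045.000000.

E[X] = 12045 = 12045.000000.


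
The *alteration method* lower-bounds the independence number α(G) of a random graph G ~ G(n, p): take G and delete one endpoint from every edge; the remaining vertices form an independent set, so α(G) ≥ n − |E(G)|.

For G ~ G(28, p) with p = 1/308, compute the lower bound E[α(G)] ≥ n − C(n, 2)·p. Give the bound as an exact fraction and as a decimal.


E[|E(G)|] = C(28, 2)·p = 378 · (1/308) = 27/22.
E[α(G)] ≥ n − E[|E(G)|] = 28 − 27/22 = 589/22.
Numerically: ≈ 26.773.
(This is only a lower bound; the true E[α(G)] may be larger.)

E[α(G)] ≥ 589/22 ≈ 26.773.


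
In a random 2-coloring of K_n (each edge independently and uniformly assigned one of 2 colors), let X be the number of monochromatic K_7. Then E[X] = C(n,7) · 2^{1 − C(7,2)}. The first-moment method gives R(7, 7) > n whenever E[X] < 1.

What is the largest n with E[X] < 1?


We need C(n, 7) · 2^{1 − 21} < 1, i.e. C(n, 7) < 2^{21 − 1} = 1048576.
Check values of n near the boundary:
  n = 24: C(24, 7) = 346104; 346104 < 1048576? YES
  n = 25: C(25, 7) = 480700; 480700 < 1048576? YES
  n = 26: C(26, 7) = 657800; 657800 < 1048576? YES
  n = 27: C(27, 7) = 888030; 888030 < 1048576? YES
  n = 28: C(28, 7) = 1184040; 1184040 < 1048576? NO
The largest n with C(n, 7) < 1048576 is n = 27 (where E[X] = 444015/524288 ≈ 0.846891). Hence R(7, 7) > 27, i.e. R(7, 7) ≥ 28.

Largest n = 27; hence R(7, 7) > 27.


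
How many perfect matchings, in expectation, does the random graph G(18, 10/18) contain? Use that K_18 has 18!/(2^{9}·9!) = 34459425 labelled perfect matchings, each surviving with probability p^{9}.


K_18 has 18!/(2^{9}·9!) = 34459425 labelled perfect matchings.
For each such perfect matching H, let X_H = 1 if all 9 edges of H are present in G. Then P[X_H = 1] = p^{9} = (5/9)^{9} = 1953125/387420489.
Summing the indicators: E[X] = Σ_H E[X_H] = 34459425 · p^{9} = 34459425 · 1953125/387420489 = 830908203125/4782969.
Numerically: E[X] ≈ 1.7372e+05.

E[X] = 34459425 · (5/9)^{9} = 830908203125/4782969 ≈ 1.7372e+05.


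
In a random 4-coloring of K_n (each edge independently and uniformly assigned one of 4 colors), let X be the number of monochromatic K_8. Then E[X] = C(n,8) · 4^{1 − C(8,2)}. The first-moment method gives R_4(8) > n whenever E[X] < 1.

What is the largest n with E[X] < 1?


We need C(n, 8) · 4^{1 − 28} < 1, i.e. C(n, 8) < 4^{28 − 1} = 18014398509481984.
Check values of n near the boundary:
  n = 403: C(403, 8) = 16090020602228430; 16090020602228430 < 18014398509481984? YES
  n = 404: C(404, 8) = 16415071523485570; 16415071523485570 < 18014398509481984? YES
  n = 405: C(405, 8) = 16745853821188050; 16745853821188050 < 18014398509481984? YES
  n = 406: C(406, 8) = 17082453897995850; 17082453897995850 < 18014398509481984? YES
  n = 407: C(407, 8) = 17424959239309050; 17424959239309050 < 18014398509481984? YES
  n = 408: C(408, 8) = 17773458424095231; 17773458424095231 < 18014398509481984? YES
  n = 409: C(409, 8) = 18128041135797879; 18128041135797879 < 18014398509481984? NO
  n = 410: C(410, 8) = 18488798173326195; 18488798173326195 < 18014398509481984? NO
The largest n with C(n, 8) < 18014398509481984 is n = 408 (where E[X] = 17773458424095231/18014398509481984 ≈ 0.987). Hence R_4(8) > 408, i.e. R_4(8) ≥ 409.

Largest n = 408; hence R_4(8) > 408.


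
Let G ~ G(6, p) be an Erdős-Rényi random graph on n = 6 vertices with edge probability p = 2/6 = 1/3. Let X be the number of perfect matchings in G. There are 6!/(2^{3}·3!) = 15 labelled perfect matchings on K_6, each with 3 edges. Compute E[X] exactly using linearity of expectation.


K_6 has 6!/(2^{3}·3!) = 15 labelled perfect matchings.
For each such perfect matching H, let X_H = 1 if all 3 edges of H are present in G. Then P[X_H = 1] = p^{3} = (1/3)^{3} = 1/27.
By linearity: E[X] = Σ_H E[X_H] = 15 · p^{3} = 15 · 1/27 = 5/9.
Numerically: E[X] ≈ 0.5556.

E[X] = 15 · (1/3)^{3} = 5/9 ≈ 0.5556.


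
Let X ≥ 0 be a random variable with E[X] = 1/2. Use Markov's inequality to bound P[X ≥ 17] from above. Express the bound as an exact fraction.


μ = E[X] = 1/2, a = 17.
Markov: P[X ≥ 17] ≤ μ/a = (1/2)/17 = 1/34.
Numerically: ≈ 0.02941.
(Since a = 17 > μ = 0.50000, the bound 1/34 is < 1 and informative.)

P[X ≥ 17] ≤ 1/34 ≈ 0.02941.


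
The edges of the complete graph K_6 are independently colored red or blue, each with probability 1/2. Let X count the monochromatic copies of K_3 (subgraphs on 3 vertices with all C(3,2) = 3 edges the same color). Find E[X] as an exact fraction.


Let X = Σ_S X_S over the C(6, 3) = 20 subsets S of size 3, where X_S = 1 if the K_3 on S is monochromatic.
For a fixed S, the K_3 on S has C(3, 2) = 3 edges. P[all 3 edges red] = (1/2)^3, and likewise for blue, so P[monochromatic] = 2·(1/2)^3 = 2^{1 − 3} = 1/4.
By linearity of expectation: E[X] = C(6, 3) · 2^{1 − 3} = 20 · 1/4 = 5.
Numerically: E[X] ≈ 5.0000.

E[X] = C(6,3)·2^(1−C(3,2)) = 5 ≈ 5.0000.


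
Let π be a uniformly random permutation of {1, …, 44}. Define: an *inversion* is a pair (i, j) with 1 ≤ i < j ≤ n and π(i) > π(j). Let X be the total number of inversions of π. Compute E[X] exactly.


Write X = Σ X_I over the C(44, 2) = 946 pairs i < j, with X_I the indicator of one inversion.
There are 946 indicators.
For each fixed pair i < j, the values π(i) and π(j) are two distinct elements of {1, …, 44} in uniformly random order; by symmetry P[π(i) > π(j)] = 1/2.
By linearity: E[X] = 946 · (1/2) = C(44, 2) · (1/2) = 946/2 = 473 ≈ 473.0000.

E[X] = 473 = 473.0000.


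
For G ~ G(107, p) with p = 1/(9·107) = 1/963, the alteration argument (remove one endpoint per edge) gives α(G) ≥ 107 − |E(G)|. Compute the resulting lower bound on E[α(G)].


E[|E(G)|] = C(107, 2)·p = 5671 · (1/963) = 53/9.
E[α(G)] ≥ n − E[|E(G)|] = 107 − 53/9 = 910/9.
Numerically: ≈ 101.111.
(This is only a lower bound; the true E[α(G)] may be larger.)

E[α(G)] ≥ 910/9 ≈ 101.111.


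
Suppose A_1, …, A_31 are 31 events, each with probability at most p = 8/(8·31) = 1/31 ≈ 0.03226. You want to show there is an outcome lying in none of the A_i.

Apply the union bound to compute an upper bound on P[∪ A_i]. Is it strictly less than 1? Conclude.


Union bound: P[∪_{i=1}^{31} A_i] ≤ Σ_i P[A_i] ≤ 31·p = 31·(1/31) = 1.
Numerically: 1 ≈ 1.00000.
Is 1 < 1? NO.
Since the bound 1 is ≥ 1, the union bound is uninformative here; it does NOT by itself certify existence.

31·p = 1 ≈ 1.00000; existence NOT certified by the union bound.


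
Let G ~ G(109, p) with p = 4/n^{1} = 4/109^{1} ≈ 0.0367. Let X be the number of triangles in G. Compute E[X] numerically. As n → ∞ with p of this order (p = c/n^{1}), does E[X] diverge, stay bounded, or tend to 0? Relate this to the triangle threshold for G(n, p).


Number of potential triangles: C(109, 3) = 209934.
Each occurs with probability p³ ≈ (0.0367)³ ≈ 4.941974e-05.
By linearity: E[X] = C(109, 3)·p³ ≈ 209934 · 4.941974e-05 ≈ 10.3749.
Here α = 1, so p = 4/n is exactly at the triangle threshold p ~ 1/n. Asymptotically E[X] → c³/6 = 4³/6 = 32/3 ≈ 10.6667, a bounded constant. In this regime the triangle count is asymptotically Poisson(c³/6).

E[X] ≈ 10.3749; in regime p = Θ(1/n^{1}) E[X] stays bounded (at the triangle threshold p ~ 1/n).


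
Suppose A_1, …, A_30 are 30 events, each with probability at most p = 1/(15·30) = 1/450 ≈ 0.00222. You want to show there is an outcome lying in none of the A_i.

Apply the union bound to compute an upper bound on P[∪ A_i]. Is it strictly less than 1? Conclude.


Union bound: P[∪_{i=1}^{30} A_i] ≤ Σ_i P[A_i] ≤ 30·p = 30·(1/450) = 1/15.
Numerically: 1/15 ≈ 0.06667.
Is 1/15 < 1? YES.
Since P[∪ A_i] ≤ 1/15 < 1, the complement has P[∩ A_i^c] ≥ 1 − 1/15 = 14/15 > 0, so some outcome avoids every A_i.

30·p = 1/15 ≈ 0.06667; existence CERTIFIED by the union bound.


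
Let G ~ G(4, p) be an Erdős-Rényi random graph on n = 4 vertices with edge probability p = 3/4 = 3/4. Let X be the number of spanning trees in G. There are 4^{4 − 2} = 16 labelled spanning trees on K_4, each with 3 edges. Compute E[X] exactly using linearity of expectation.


K_4 has 4^{4 − 2} = 16 labelled spanning trees.
For each such spanning tree H, let X_H = 1 if all 3 edges of H are present in G. Then P[X_H = 1] = p^{3} = (3/4)^{3} = 27/64.
By linearity of expectation: E[X] = Σ_H E[X_H] = 16 · p^{3} = 16 · 27/64 = 27/4.
Numerically: E[X] ≈ 6.75.

E[X] = 16 · (3/4)^{3} = 27/4 ≈ 6.75.


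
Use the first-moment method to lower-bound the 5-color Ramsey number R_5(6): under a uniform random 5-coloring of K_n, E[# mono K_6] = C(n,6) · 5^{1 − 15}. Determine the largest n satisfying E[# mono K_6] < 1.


We need C(n, 6) · 5^{1 − 15} < 1, i.e. C(n, 6) < 5^{15 − 1} = 6103515625.
Check values of n near the boundary:
  n = 129: C(129, 6) = 5688177600; 5688177600 < 6103515625? YES
  n = 130: C(130, 6) = 5963412000; 5963412000 < 6103515625? YES
  n = 131: C(131, 6) = 6249655776; 6249655776 < 6103515625? NO
The largest n with C(n, 6) < 6103515625 is n = 130 (where E[X] = 47707296/48828125 ≈ 0.97705). Hence R_5(6) > 130, i.e. R_5(6) ≥ 131.

Largest n = 130; hence R_5(6) > 130.


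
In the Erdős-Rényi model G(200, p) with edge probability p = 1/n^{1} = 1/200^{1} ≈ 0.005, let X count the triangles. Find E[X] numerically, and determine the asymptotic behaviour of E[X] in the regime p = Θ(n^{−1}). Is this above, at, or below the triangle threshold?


Number of potential triangles: C(200, 3) = 1313400.
Each occurs with probability p³ ≈ (0.005)³ ≈ 1.25000000e-07.
By linearity: E[X] = C(200, 3)·p³ ≈ 1313400 · 1.25000000e-07 ≈ 0.164175.
Here α = 1, so p = 1/n is exactly at the triangle threshold p ~ 1/n. Asymptotically E[X] → c³/6 = 1³/6 = 1/6 ≈ 0.166667, a bounded constant. In this regime the triangle count is asymptotically Poisson(c³/6).

E[X] ≈ 0.164175; in regime p = Θ(1/n^{1}) E[X] stays bounded (at the triangle threshold p ~ 1/n).


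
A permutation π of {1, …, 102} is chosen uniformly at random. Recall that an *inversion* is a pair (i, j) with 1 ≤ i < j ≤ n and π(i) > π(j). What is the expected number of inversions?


Write X = Σ X_I over the C(102, 2) = 5151 pairs i < j, with X_I the indicator of one inversion.
There are 5151 indicators.
For each fixed pair i < j, the values π(i) and π(j) are two distinct elements of {1, …, 102} in uniformly random order; by symmetry P[π(i) > π(j)] = 1/2.
By linearity: E[X] = 5151 · (1/2) = C(102, 2) · (1/2) = 5151/2 = 5151/2 ≈ 2575.500.

E[X] = 5151/2 = 2575.500.


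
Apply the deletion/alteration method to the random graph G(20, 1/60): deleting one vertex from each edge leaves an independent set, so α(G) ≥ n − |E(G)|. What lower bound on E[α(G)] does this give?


E[|E(G)|] = C(20, 2)·p = 190 · (1/60) = 19/6.
E[α(G)] ≥ n − E[|E(G)|] = 20 − 19/6 = 101/6.
Numerically: ≈ 16.83333.
(This is only a lower bound; the true E[α(G)] may be larger.)

E[α(G)] ≥ 101/6 ≈ 16.83333.


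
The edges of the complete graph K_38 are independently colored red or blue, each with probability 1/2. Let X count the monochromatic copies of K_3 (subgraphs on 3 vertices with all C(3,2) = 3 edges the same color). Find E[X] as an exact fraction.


Let X = Σ_S X_S over the C(38, 3) = 8436 subsets S of size 3, where X_S = 1 if the K_3 on S is monochromatic.
For a fixed S, the K_3 on S has C(3, 2) = 3 edges. P[all 3 edges red] = (1/2)^3, and likewise for blue, so P[monochromatic] = 2·(1/2)^3 = 2^{1 − 3} = 1/4.
By linearity of expectation: E[X] = C(38, 3) · 2^{1 − 3} = 8436 · 1/4 = 2109.
Numerically: E[X] ≈ 2109.00000.

E[X] = C(38,3)·2^(1−C(3,2)) = 2109 ≈ 2109.00000.


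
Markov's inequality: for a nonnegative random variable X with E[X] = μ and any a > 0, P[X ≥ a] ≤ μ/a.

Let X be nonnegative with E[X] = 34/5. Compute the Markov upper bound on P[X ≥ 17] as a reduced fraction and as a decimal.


μ = E[X] = 34/5, a = 17.
Markov: P[X ≥ 17] ≤ μ/a = (34/5)/17 = 2/5.
Numerically: ≈ 0.40000.
(Since a = 17 > μ = 6.80000, the bound 2/5 is < 1 and informative.)

P[X ≥ 17] ≤ 2/5 ≈ 0.40000.


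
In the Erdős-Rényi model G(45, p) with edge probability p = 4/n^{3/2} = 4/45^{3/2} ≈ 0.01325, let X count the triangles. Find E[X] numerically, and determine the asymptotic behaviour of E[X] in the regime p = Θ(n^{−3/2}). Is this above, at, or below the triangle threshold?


Number of potential triangles: C(45, 3) = 14190.
Each occurs with probability p³ ≈ (0.01325)³ ≈ 2.326610e-06.
By linearity: E[X] = C(45, 3)·p³ ≈ 14190 · 2.326610e-06 ≈ 0.0330.
Since α = 3/2 > 1, p = c/n^{3/2} = o(1/n) is below the triangle threshold p ~ 1/n. Asymptotically E[X] ~ (c³/6)·n^{3(1−α)} = (4³/6)·n^{-1.5} → 0, so by Markov's inequality G has no triangles w.h.p.

E[X] ≈ 0.0330; in regime p = Θ(1/n^{3/2}) E[X] tends to 0 (below the triangle threshold p ~ 1/n).


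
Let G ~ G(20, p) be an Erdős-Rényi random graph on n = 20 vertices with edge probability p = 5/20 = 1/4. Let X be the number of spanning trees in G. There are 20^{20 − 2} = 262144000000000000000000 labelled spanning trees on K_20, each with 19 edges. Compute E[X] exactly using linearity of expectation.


K_20 has 20^{20 − 2} = 262144000000000000000000 labelled spanning trees.
For each such spanning tree H, let X_H = 1 if all 19 edges of H are present in G. Then P[X_H = 1] = p^{19} = (1/4)^{19} = 1/274877906944.
By linearity of expectation: E[X] = Σ_H E[X_H] = 262144000000000000000000 · p^{19} = 262144000000000000000000 · 1/274877906944 = 3814697265625/4.
Numerically: E[X] ≈ 9.5367e+11.

E[X] = 262144000000000000000000 · (1/4)^{19} = 3814697265625/4 ≈ 9.5367e+11.


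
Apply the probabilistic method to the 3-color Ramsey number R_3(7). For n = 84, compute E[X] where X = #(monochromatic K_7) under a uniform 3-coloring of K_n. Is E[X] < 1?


E[X] = C(84, 7) · 3^{1 − 21} = 4529365776 · 3^{−20} = 4529365776/3486784401.
As a reduced fraction: E[X] = 55918096/43046721 ≈ 1.299.
Is E[X] < 1? NO.
Since E[X] ≥ 1, the first-moment bound is inconclusive at n = 84; it does NOT by itself certify R_3(7) > 84.

E[X] = 55918096/43046721 ≈ 1.299; E[X] ≥ 1; first-moment method inconclusive here.


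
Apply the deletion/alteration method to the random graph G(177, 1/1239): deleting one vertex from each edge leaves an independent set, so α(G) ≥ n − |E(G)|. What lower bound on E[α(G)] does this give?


E[|E(G)|] = C(177, 2)·p = 15576 · (1/1239) = 88/7.
E[α(G)] ≥ n − E[|E(G)|] = 177 − 88/7 = 1151/7.
Numerically: ≈ 164.4286.
(This is only a lower bound; the true E[α(G)] may be larger.)

E[α(G)] ≥ 1151/7 ≈ 164.4286.


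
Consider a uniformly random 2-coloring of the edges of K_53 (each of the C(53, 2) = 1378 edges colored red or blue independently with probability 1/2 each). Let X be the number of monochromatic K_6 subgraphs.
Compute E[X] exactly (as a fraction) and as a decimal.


Let X = Σ_S X_S over the C(53, 6) = 22957480 subsets S of size 6, where X_S = 1 if the K_6 on S is monochromatic.
For a fixed S, the K_6 on S has C(6, 2) = 15 edges. P[all 15 edges red] = (1/2)^15, and likewise for blue, so P[monochromatic] = 2·(1/2)^15 = 2^{1 − 15} = 1/16384.
Summing: E[X] = C(53, 6) · 2^{1 − 15} = 22957480 · 1/16384 = 2869685/2048.
Numerically: E[X] ≈ 1401.2134.

E[X] = C(53,6)·2^(1−C(6,2)) = 2869685/2048 ≈ 1401.2134.


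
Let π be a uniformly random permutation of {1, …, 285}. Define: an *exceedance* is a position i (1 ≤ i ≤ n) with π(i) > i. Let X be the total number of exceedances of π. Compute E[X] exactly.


Write X = Σ_{i=1}^{285} X_i, where X_i = 1_{π(i) > i}.
For each fixed i, π(i) is uniform over {1, …, 285} (marginal of a uniform permutation), so P[π(i) > i] = (n − i)/n. Summing: Σ_{i=1}^{285} (n − i)/n = (0 + 1 + … + 284)/285 = 285(285 − 1)/(2·285) = (285 − 1)/2.
Hence E[X] = Σ_{i=1}^{285} (285 − i)/285 = 142 ≈ 142.000000.

E[X] = 142 = 142.000000.


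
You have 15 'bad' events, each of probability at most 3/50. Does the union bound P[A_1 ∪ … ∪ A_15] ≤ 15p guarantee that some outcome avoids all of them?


Union bound: P[∪_{i=1}^{15} A_i] ≤ Σ_i P[A_i] ≤ 15·p = 15·(3/50) = 9/10.
Numerically: 9/10 ≈ 0.90000.
Is 9/10 < 1? YES.
Since P[∪ A_i] ≤ 9/10 < 1, the complement has P[∩ A_i^c] ≥ 1 − 9/10 = 1/10 > 0, so some outcome avoids every A_i.

15·p = 9/10 ≈ 0.90000; existence CERTIFIED by the union bound.


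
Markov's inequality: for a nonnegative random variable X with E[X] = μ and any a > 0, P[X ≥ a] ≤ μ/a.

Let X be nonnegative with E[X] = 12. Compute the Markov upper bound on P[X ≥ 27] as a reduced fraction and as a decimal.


μ = E[X] = 12, a = 27.
Markov: P[X ≥ 27] ≤ μ/a = (12)/27 = 4/9.
Numerically: ≈ 0.44444.
(Since a = 27 > μ = 12.00000, the bound 4/9 is < 1 and informative.)

P[X ≥ 27] ≤ 4/9 ≈ 0.44444.


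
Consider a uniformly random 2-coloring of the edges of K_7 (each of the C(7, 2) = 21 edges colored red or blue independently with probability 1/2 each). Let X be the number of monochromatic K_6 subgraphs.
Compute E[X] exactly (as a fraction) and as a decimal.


Let X = Σ_S X_S over the C(7, 6) = 7 subsets S of size 6, where X_S = 1 if the K_6 on S is monochromatic.
For a fixed S, the K_6 on S has C(6, 2) = 15 edges. P[all 15 edges red] = (1/2)^15, and likewise for blue, so P[monochromatic] = 2·(1/2)^15 = 2^{1 − 15} = 1/16384.
By linearity: E[X] = C(7, 6) · 2^{1 − 15} = 7 · 1/16384 = 7/16384.
Numerically: E[X] ≈ 0.000427.

E[X] = C(7,6)·2^(1−C(6,2)) = 7/16384 ≈ 0.000427.


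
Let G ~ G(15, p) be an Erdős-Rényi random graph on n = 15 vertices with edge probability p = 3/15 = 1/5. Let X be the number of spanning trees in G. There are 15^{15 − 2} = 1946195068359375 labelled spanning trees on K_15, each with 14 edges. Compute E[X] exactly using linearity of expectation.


K_15 has 15^{15 − 2} = 1946195068359375 labelled spanning trees.
For each such spanning tree H, let X_H = 1 if all 14 edges of H are present in G. Then P[X_H = 1] = p^{14} = (1/5)^{14} = 1/6103515625.
By linearity: E[X] = Σ_H E[X_H] = 1946195068359375 · p^{14} = 1946195068359375 · 1/6103515625 = 1594323/5.
Numerically: E[X] ≈ 3.189e+05.

E[X] = 1946195068359375 · (1/5)^{14} = 1594323/5 ≈ 3.189e+05.


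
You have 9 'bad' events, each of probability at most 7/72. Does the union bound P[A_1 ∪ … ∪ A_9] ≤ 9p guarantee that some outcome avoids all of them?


Union bound: P[∪_{i=1}^{9} A_i] ≤ Σ_i P[A_i] ≤ 9·p = 9·(7/72) = 7/8.
Numerically: 7/8 ≈ 0.875000.
Is 7/8 < 1? YES.
Since P[∪ A_i] ≤ 7/8 < 1, the complement has P[∩ A_i^c] ≥ 1 − 7/8 = 1/8 > 0, so some outcome avoids every A_i.

9·p = 7/8 ≈ 0.875000; existence CERTIFIED by the union bound.


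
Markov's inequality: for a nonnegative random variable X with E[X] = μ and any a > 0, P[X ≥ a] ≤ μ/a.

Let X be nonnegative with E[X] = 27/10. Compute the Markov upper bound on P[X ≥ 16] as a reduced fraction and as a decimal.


μ = E[X] = 27/10, a = 16.
Markov: P[X ≥ 16] ≤ μ/a = (27/10)/16 = 27/160.
Numerically: ≈ 0.168750.
(Since a = 16 > μ = 2.700000, the bound 27/160 is < 1 and informative.)

P[X ≥ 16] ≤ 27/160 ≈ 0.168750.


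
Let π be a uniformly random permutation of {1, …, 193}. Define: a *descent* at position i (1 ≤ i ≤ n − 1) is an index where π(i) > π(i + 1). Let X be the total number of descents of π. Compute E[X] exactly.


Write X = Σ X_I over i = 1, …, 192, with X_I the indicator of one descent.
There are 192 indicators.
For each fixed i, the pair (π(i), π(i+1)) is a uniformly random ordered pair of distinct values from {1, …, 193}; by symmetry P[π(i) > π(i+1)] = 1/2.
By linearity: E[X] = 192 · (1/2) = (193 − 1) · (1/2) = 96 ≈ 96.000.

E[X] = 96 = 96.000.


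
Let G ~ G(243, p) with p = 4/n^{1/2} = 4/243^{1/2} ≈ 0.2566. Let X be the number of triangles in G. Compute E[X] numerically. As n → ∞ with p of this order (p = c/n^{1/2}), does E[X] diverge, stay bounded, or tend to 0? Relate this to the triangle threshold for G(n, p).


Number of potential triangles: C(243, 3) = 2362041.
Each occurs with probability p³ ≈ (0.2566)³ ≈ 1.6895481e-02.
By linearity: E[X] = C(243, 3)·p³ ≈ 2362041 · 1.6895481e-02 ≈ 39907.81914.
Since α = 1/2 < 1, p = c/n^{1/2} ≫ 1/n is above the triangle threshold p ~ 1/n. Asymptotically E[X] ~ (c³/6)·n^{3(1−α)} = (4³/6)·n^{1.5} → ∞; triangles are abundant w.h.p.

E[X] ≈ 39907.81914; in regime p = Θ(1/n^{1/2}) E[X] diverges (above the triangle threshold p ~ 1/n).


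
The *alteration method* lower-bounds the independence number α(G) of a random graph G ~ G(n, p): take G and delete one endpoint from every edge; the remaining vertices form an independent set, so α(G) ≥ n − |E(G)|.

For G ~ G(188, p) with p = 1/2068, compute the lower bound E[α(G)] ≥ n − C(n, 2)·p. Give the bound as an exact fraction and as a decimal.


E[|E(G)|] = C(188, 2)·p = 17578 · (1/2068) = 17/2.
E[α(G)] ≥ n − E[|E(G)|] = 188 − 17/2 = 359/2.
Numerically: ≈ 179.5000.
(This is only a lower bound; the true E[α(G)] may be larger.)

E[α(G)] ≥ 359/2 ≈ 179.5000.


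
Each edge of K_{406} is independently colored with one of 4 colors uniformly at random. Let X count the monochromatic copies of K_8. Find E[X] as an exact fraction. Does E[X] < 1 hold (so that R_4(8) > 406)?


E[X] = C(406, 8) · 4^{1 − 28} = 17082453897995850 · 4^{−27} = 17082453897995850/18014398509481984.
As a reduced fraction: E[X] = 8541226948997925/9007199254740992 ≈ 0.948.
Is E[X] < 1? YES.
Since E[X] < 1, there exists a 4-coloring of K_{406} with no monochromatic K_8; hence R_4(8) > 406.

E[X] = 8541226948997925/9007199254740992 ≈ 0.948; E[X] < 1, so R_4(8) > 406.


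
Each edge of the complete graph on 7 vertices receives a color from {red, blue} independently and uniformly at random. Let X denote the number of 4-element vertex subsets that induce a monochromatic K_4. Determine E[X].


Let X = Σ_S X_S over the C(7, 4) = 35 subsets S of size 4, where X_S = 1 if the K_4 on S is monochromatic.
For a fixed S, the K_4 on S has C(4, 2) = 6 edges. P[all 6 edges red] = (1/2)^6, and likewise for blue, so P[monochromatic] = 2·(1/2)^6 = 2^{1 − 6} = 1/32.
Summing: E[X] = C(7, 4) · 2^{1 − 6} = 35 · 1/32 = 35/32.
Numerically: E[X] ≈ 1.09375.

E[X] = C(7,4)·2^(1−C(4,2)) = 35/32 ≈ 1.09375.


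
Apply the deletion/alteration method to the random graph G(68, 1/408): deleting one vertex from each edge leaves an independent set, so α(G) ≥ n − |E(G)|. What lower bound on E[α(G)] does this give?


E[|E(G)|] = C(68, 2)·p = 2278 · (1/408) = 67/12.
E[α(G)] ≥ n − E[|E(G)|] = 68 − 67/12 = 749/12.
Numerically: ≈ 62.417.
(This is only a lower bound; the true E[α(G)] may be larger.)

E[α(G)] ≥ 749/12 ≈ 62.417.


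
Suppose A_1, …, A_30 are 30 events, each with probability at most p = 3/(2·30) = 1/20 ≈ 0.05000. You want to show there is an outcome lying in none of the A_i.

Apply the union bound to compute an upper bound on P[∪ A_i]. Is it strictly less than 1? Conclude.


Union bound: P[∪_{i=1}^{30} A_i] ≤ Σ_i P[A_i] ≤ 30·p = 30·(1/20) = 3/2.
Numerically: 3/2 ≈ 1.50000.
Is 3/2 < 1? NO.
Since the bound 3/2 is ≥ 1, the union bound is uninformative here; it does NOT by itself certify existence.

30·p = 3/2 ≈ 1.50000; existence NOT certified by the union bound.
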